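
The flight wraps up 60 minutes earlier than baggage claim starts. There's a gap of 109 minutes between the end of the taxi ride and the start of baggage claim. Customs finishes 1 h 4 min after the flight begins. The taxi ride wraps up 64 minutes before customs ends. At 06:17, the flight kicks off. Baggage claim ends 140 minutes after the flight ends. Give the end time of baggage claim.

09:26

Customs ends at 06:17 + 64 min = 07:21.
The taxi ride ends at 07:21 − 64 min = 06:17.
Baggage claim starts at 06:17 + 109 min = 08:06.
The flight ends at 08:06 − 60 min = 07:06.
Baggage claim ends at 07:06 + 140 min = 09:26.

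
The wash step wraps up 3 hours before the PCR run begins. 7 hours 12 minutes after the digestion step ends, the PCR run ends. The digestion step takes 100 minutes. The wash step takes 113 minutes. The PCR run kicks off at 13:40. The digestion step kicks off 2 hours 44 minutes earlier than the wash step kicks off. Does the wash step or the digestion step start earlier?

The wash step ends at 13:40 − 180 min = 10:40.
The wash step starts at 10:40 − 113 min = 08:47.
The digestion step starts at 08:47 − 164 min = 06:03.
The wash step starts at 08:47 and the digestion step starts at 06:03, so the digestion step is first.

the digestion step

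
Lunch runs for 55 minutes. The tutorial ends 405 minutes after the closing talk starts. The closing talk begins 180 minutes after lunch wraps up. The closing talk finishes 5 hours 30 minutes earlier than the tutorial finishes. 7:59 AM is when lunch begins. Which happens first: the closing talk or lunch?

Lunch ends at 7:59 AM + 55 min = 8:54 AM.
The closing talk starts at 8:54 AM + 180 min = 11:54 AM.
The closing talk starts at 11:54 AM and lunch starts at 7:59 AM, so lunch is first.

lunch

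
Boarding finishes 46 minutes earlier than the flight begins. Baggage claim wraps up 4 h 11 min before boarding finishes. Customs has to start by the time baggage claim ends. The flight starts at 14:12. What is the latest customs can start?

Boarding ends at 14:12 − 46 min = 13:26.
Baggage claim ends at 13:26 − 251 min = 09:15.
Customs is bounded by baggage claim, so the latest it can start is 09:15.

09:15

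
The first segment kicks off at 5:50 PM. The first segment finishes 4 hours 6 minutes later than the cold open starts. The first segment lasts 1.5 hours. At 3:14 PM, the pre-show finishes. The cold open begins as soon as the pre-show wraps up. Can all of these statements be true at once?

The cold open starts at 3:14 PM.
The first segment ends at 3:14 PM + 246 min = 7:20 PM.
The first segment starts at 7:20 PM − 90 min = 5:50 PM.
That matches the stated 5:50 PM, so the schedule is consistent.

Yes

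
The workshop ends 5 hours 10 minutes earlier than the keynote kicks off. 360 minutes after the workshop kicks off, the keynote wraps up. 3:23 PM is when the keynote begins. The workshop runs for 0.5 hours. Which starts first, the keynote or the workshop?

The workshop ends at 3:23 PM − 310 min = 10:13 AM.
The workshop starts at 10:13 AM − 30 min = 9:43 AM.
The keynote starts at 3:23 PM and the workshop starts at 9:43 AM, so the workshop is first.

the workshop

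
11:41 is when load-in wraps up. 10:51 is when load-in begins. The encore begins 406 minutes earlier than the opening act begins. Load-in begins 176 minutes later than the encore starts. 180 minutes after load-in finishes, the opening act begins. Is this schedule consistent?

Yes

The opening act starts at 11:41 + 180 min = 14:41.
The encore starts at 14:41 − 406 min = 07:55.
Load-in starts at 07:55 + 176 min = 10:51.
That matches the stated 10:51, so the schedule is consistent.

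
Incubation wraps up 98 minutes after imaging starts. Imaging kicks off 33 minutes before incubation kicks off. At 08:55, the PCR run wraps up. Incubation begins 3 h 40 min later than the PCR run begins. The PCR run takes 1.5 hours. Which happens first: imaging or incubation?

The PCR run starts at 08:55 − 90 min = 07:25.
Incubation starts at 07:25 + 220 min = 11:05.
Imaging starts at 11:05 − 33 min = 10:32.
Imaging starts at 10:32 and incubation starts at 11:05, so imaging is first.

imaging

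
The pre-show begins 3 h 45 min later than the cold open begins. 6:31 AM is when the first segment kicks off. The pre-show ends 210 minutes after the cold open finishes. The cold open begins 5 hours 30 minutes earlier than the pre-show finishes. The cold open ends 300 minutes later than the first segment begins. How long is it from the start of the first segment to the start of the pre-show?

6 h 45 min

The cold open ends at 6:31 AM + 300 min = 11:31 AM.
The pre-show ends at 11:31 AM + 210 min = 3:01 PM.
The cold open starts at 3:01 PM − 330 min = 9:31 AM.
The pre-show starts at 9:31 AM + 225 min = 1:16 PM.
From 6:31 AM to 1:16 PM is 6 h 45 min.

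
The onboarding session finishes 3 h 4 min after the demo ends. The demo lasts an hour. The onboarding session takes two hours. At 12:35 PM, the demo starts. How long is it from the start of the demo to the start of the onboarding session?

The demo ends at 12:35 PM + 60 min = 1:35 PM.
The onboarding session ends at 1:35 PM + 184 min = 4:39 PM.
The onboarding session starts at 4:39 PM − 120 min = 2:39 PM.
From 12:35 PM to 2:39 PM is 2 hours 4 minutes.

2 hours 4 minutes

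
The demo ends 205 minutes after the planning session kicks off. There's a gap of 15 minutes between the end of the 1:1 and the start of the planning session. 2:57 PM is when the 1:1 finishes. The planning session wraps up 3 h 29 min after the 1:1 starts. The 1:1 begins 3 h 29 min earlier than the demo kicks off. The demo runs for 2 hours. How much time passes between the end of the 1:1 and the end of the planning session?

1 h 40 min

The planning session starts at 2:57 PM + 15 min = 3:12 PM.
The demo ends at 3:12 PM + 205 min = 6:37 PM.
The demo starts at 6:37 PM − 120 min = 4:37 PM.
The 1:1 starts at 4:37 PM − 209 min = 1:08 PM.
The planning session ends at 1:08 PM + 209 min = 4:37 PM.
From 2:57 PM to 4:37 PM is 1 h 40 min.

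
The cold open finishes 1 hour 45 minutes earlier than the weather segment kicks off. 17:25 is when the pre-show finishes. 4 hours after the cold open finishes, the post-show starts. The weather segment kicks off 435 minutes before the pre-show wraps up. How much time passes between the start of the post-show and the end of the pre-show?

The weather segment starts at 17:25 − 435 min = 10:10.
The cold open ends at 10:10 − 105 min = 08:25.
The post-show starts at 08:25 + 240 min = 12:25.
From 12:25 to 17:25 is 5 hours.

5 hours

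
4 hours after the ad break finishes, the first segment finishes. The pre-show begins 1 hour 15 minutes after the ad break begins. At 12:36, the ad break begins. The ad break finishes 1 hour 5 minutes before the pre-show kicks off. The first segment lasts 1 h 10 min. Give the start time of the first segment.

15:36

The pre-show starts at 12:36 + 75 min = 13:51.
The ad break ends at 13:51 − 65 min = 12:46.
The first segment ends at 12:46 + 240 min = 16:46.
The first segment starts at 16:46 − 70 min = 15:36.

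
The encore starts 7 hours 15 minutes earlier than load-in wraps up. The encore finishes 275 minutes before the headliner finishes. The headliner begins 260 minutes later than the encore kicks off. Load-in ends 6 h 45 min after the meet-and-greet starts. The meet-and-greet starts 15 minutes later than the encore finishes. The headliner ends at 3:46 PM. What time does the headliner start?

3:16 PM

The encore ends at 3:46 PM − 275 min = 11:11 AM.
The meet-and-greet starts at 11:11 AM + 15 min = 11:26 AM.
Load-in ends at 11:26 AM + 405 min = 6:11 PM.
The encore starts at 6:11 PM − 435 min = 10:56 AM.
The headliner starts at 10:56 AM + 260 min = 3:16 PM.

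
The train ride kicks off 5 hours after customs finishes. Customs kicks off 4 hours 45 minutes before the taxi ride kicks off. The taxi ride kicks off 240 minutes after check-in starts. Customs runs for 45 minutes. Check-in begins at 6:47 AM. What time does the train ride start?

The taxi ride starts at 6:47 AM + 240 min = 10:47 AM.
Customs starts at 10:47 AM − 285 min = 6:02 AM.
Customs ends at 6:02 AM + 45 min = 6:47 AM.
The train ride starts at 6:47 AM + 300 min = 11:47 AM.

11:47 AM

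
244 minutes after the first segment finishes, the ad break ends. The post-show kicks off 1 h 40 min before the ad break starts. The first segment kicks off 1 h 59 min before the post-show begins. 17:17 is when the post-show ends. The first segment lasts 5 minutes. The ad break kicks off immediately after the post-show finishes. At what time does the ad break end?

The ad break starts at 17:17.
The post-show starts at 17:17 − 100 min = 15:37.
The first segment starts at 15:37 − 119 min = 13:38.
The first segment ends at 13:38 + 5 min = 13:43.
The ad break ends at 13:43 + 244 min = 17:47.

17:47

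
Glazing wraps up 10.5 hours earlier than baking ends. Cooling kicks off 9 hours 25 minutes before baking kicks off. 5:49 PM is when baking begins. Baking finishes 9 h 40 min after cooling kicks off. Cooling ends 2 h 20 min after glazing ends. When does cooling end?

Cooling starts at 5:49 PM − 565 min = 8:24 AM.
Baking ends at 8:24 AM + 580 min = 6:04 PM.
Glazing ends at 6:04 PM − 630 min = 7:34 AM.
Cooling ends at 7:34 AM + 140 min = 9:54 AM.

9:54 AM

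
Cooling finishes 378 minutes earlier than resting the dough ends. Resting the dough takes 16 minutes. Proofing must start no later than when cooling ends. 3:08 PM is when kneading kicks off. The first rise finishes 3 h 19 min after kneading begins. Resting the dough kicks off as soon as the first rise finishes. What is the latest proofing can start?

The first rise ends at 3:08 PM + 199 min = 6:27 PM.
So resting the dough starts at 6:27 PM.
Resting the dough ends at 6:27 PM + 16 min = 6:43 PM.
Cooling ends at 6:43 PM − 378 min = 12:25 PM.
Proofing is bounded by cooling, so the latest it can start is 12:25 PM.

12:25 PM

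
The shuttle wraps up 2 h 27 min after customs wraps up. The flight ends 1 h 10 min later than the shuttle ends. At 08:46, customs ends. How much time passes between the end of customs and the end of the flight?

The shuttle ends at 08:46 + 147 min = 11:13.
The flight ends at 11:13 + 70 min = 12:23.
From 08:46 to 12:23 is 3 h 37 min.

3 h 37 min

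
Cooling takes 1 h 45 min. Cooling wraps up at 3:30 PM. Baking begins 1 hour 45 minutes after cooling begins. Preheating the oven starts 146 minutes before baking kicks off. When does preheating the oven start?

Cooling starts at 3:30 PM − 105 min = 1:45 PM.
Baking starts at 1:45 PM + 105 min = 3:30 PM.
Preheating the oven starts at 3:30 PM − 146 min = 1:04 PM.

1:04 PM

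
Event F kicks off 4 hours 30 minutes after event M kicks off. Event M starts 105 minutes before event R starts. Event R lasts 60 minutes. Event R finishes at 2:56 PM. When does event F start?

4:41 PM

Event R starts at 2:56 PM − 60 min = 1:56 PM.
Event M starts at 1:56 PM − 105 min = 12:11 PM.
Event F starts at 12:11 PM + 270 min = 4:41 PM.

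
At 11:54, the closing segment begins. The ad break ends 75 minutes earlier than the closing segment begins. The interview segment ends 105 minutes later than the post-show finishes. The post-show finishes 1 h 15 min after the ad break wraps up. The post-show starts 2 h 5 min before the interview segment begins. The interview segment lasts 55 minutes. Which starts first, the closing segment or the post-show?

The ad break ends at 11:54 − 75 min = 10:39.
The post-show ends at 10:39 + 75 min = 11:54.
The interview segment ends at 11:54 + 105 min = 13:39.
The interview segment starts at 13:39 − 55 min = 12:44.
The post-show starts at 12:44 − 125 min = 10:39.
The closing segment starts at 11:54 and the post-show starts at 10:39, so the post-show is first.

the post-show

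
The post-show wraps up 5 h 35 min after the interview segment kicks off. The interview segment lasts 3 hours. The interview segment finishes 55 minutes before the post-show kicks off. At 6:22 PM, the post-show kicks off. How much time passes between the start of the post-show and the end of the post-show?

The interview segment ends at 6:22 PM − 55 min = 5:27 PM.
The interview segment starts at 5:27 PM − 180 min = 2:27 PM.
The post-show ends at 2:27 PM + 335 min = 8:02 PM.
From 6:22 PM to 8:02 PM is 1 hour 40 minutes.

1 hour 40 minutes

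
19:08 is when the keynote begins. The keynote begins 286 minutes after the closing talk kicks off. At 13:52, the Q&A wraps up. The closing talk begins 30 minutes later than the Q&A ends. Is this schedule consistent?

Yes

The closing talk starts at 13:52 + 30 min = 14:22.
The keynote starts at 14:22 + 286 min = 19:08.
That matches the stated 19:08, so the schedule is consistent.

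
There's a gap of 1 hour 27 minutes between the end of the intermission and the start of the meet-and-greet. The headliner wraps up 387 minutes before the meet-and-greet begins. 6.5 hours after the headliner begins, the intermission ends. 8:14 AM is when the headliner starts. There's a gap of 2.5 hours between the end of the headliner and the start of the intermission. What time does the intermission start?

12:14 PM

The intermission ends at 8:14 AM + 390 min = 2:44 PM.
The meet-and-greet starts at 2:44 PM + 87 min = 4:11 PM.
The headliner ends at 4:11 PM − 387 min = 9:44 AM.
The intermission starts at 9:44 AM + 150 min = 12:14 PM.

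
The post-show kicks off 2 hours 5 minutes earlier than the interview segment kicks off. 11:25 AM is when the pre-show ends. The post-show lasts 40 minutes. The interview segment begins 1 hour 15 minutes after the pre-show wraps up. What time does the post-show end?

11:15 AM

The interview segment starts at 11:25 AM + 75 min = 12:40 PM.
The post-show starts at 12:40 PM − 125 min = 10:35 AM.
The post-show ends at 10:35 AM + 40 min = 11:15 AM.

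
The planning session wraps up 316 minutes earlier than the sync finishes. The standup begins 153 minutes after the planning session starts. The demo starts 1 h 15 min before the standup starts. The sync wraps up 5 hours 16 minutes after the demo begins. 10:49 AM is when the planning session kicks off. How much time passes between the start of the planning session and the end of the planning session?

1 h 18 min

The standup starts at 10:49 AM + 153 min = 1:22 PM.
The demo starts at 1:22 PM − 75 min = 12:07 PM.
The sync ends at 12:07 PM + 316 min = 5:23 PM.
The planning session ends at 5:23 PM − 316 min = 12:07 PM.
From 10:49 AM to 12:07 PM is 1 h 18 min.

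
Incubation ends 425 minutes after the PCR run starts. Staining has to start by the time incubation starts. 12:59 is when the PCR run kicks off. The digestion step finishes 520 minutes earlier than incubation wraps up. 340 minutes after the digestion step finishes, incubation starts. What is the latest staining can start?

17:04

Incubation ends at 12:59 + 425 min = 20:04.
The digestion step ends at 20:04 − 520 min = 11:24.
Incubation starts at 11:24 + 340 min = 17:04.
Staining is bounded by incubation, so the latest it can start is 17:04.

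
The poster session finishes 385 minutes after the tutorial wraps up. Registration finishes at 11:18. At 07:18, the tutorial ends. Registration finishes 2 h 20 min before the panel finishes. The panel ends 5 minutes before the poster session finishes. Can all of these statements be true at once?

The poster session ends at 07:18 + 385 min = 13:43.
The panel ends at 13:43 − 5 min = 13:38.
Registration ends at 13:38 − 140 min = 11:18.
That matches the stated 11:18, so the schedule is consistent.

Yes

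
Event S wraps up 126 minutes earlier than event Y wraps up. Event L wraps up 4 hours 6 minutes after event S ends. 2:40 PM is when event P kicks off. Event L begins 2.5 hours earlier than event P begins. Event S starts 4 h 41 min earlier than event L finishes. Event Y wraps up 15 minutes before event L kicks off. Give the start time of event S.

Event L starts at 2:40 PM − 150 min = 12:10 PM.
Event Y ends at 12:10 PM − 15 min = 11:55 AM.
Event S ends at 11:55 AM − 126 min = 9:49 AM.
Event L ends at 9:49 AM + 246 min = 1:55 PM.
Event S starts at 1:55 PM − 281 min = 9:14 AM.

9:14 AM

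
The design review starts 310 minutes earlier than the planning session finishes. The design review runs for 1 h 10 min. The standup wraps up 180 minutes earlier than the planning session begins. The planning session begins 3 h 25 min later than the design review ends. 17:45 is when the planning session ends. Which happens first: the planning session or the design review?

the design review

The design review starts at 17:45 − 310 min = 12:35.
The design review ends at 12:35 + 70 min = 13:45.
The planning session starts at 13:45 + 205 min = 17:10.
The planning session starts at 17:10 and the design review starts at 12:35, so the design review is first.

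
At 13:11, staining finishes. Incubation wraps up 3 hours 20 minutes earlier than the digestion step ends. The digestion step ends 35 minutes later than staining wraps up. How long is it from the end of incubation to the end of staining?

The digestion step ends at 13:11 + 35 min = 13:46.
Incubation ends at 13:46 − 200 min = 10:26.
From 10:26 to 13:11 is 2 hours 45 minutes.

2 hours 45 minutes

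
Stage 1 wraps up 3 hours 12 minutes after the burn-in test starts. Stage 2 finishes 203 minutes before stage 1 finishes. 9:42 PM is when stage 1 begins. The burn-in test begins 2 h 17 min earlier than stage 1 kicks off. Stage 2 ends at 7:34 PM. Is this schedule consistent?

The burn-in test starts at 9:42 PM − 137 min = 7:25 PM.
Stage 1 ends at 7:25 PM + 192 min = 10:37 PM.
Stage 2 ends at 10:37 PM − 203 min = 7:14 PM.
But stage 2 is also said to end at 7:34 PM — a 20-minute conflict.

No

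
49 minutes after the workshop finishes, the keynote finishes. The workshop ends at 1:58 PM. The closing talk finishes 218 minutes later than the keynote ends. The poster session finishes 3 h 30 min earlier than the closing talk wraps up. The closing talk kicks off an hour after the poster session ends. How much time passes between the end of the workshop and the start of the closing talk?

The keynote ends at 1:58 PM + 49 min = 2:47 PM.
The closing talk ends at 2:47 PM + 218 min = 6:25 PM.
The poster session ends at 6:25 PM − 210 min = 2:55 PM.
The closing talk starts at 2:55 PM + 60 min = 3:55 PM.
From 1:58 PM to 3:55 PM is 1 hour 57 minutes.

1 hour 57 minutes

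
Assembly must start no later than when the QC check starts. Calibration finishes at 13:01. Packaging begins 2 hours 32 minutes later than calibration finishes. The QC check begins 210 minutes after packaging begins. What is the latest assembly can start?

Packaging starts at 13:01 + 152 min = 15:33.
The QC check starts at 15:33 + 210 min = 19:03.
Assembly is bounded by the QC check, so the latest it can start is 19:03.

19:03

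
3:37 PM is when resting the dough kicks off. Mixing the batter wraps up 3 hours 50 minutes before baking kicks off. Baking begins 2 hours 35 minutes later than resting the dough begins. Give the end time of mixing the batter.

Baking starts at 3:37 PM + 155 min = 6:12 PM.
Mixing the batter ends at 6:12 PM − 230 min = 2:22 PM.

2:22 PM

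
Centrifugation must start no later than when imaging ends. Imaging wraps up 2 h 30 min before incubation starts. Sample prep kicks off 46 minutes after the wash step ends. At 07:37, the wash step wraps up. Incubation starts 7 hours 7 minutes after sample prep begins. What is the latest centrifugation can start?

Sample prep starts at 07:37 + 46 min = 08:23.
Incubation starts at 08:23 + 427 min = 15:30.
Imaging ends at 15:30 − 150 min = 13:00.
Centrifugation is bounded by imaging, so the latest it can start is 13:00.

13:00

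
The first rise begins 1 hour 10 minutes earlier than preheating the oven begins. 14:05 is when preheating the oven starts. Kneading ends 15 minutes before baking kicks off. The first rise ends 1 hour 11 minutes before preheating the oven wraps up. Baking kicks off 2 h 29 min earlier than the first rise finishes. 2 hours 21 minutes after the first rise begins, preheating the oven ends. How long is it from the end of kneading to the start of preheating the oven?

The first rise starts at 14:05 − 70 min = 12:55.
Preheating the oven ends at 12:55 + 141 min = 15:16.
The first rise ends at 15:16 − 71 min = 14:05.
Baking starts at 14:05 − 149 min = 11:36.
Kneading ends at 11:36 − 15 min = 11:21.
From 11:21 to 14:05 is 2 h 44 min.

2 h 44 min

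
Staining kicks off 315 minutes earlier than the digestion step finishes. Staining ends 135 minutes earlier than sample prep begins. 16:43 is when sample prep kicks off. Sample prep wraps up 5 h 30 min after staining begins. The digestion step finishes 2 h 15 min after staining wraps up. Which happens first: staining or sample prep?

staining

Staining ends at 16:43 − 135 min = 14:28.
The digestion step ends at 14:28 + 135 min = 16:43.
Staining starts at 16:43 − 315 min = 11:28.
Staining starts at 11:28 and sample prep starts at 16:43, so staining is first.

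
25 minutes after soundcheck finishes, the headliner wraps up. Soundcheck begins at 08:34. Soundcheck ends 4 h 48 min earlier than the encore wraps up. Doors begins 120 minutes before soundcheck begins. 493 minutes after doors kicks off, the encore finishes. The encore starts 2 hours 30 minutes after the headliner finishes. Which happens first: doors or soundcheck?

Doors starts at 08:34 − 120 min = 06:34.
Doors starts at 06:34 and soundcheck starts at 08:34, so doors is first.

doors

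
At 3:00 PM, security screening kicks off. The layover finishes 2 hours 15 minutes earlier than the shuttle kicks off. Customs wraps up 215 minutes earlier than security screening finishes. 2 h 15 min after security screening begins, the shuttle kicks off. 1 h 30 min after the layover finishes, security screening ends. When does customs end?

The shuttle starts at 3:00 PM + 135 min = 5:15 PM.
The layover ends at 5:15 PM − 135 min = 3:00 PM.
Security screening ends at 3:00 PM + 90 min = 4:30 PM.
Customs ends at 4:30 PM − 215 min = 12:55 PM.

12:55 PM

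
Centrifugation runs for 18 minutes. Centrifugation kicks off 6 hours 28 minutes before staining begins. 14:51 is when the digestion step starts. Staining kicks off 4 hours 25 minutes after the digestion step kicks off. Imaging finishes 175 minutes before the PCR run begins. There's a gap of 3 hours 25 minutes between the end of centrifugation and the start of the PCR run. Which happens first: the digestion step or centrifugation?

Staining starts at 14:51 + 265 min = 19:16.
Centrifugation starts at 19:16 − 388 min = 12:48.
The digestion step starts at 14:51 and centrifugation starts at 12:48, so centrifugation is first.

centrifugation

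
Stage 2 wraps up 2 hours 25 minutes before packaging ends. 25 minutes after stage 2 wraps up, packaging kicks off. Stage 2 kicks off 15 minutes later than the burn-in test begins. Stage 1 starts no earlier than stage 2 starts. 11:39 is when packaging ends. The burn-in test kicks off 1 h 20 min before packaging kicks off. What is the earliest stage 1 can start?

08:34

Stage 2 ends at 11:39 − 145 min = 09:14.
Packaging starts at 09:14 + 25 min = 09:39.
The burn-in test starts at 09:39 − 80 min = 08:19.
Stage 2 starts at 08:19 + 15 min = 08:34.
Stage 1 is bounded by stage 2, so the earliest it can start is 08:34.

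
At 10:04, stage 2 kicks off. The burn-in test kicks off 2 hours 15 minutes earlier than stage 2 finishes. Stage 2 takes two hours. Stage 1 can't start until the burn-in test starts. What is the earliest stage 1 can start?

Stage 2 ends at 10:04 + 120 min = 12:04.
The burn-in test starts at 12:04 − 135 min = 09:49.
Stage 1 is bounded by the burn-in test, so the earliest it can start is 09:49.

09:49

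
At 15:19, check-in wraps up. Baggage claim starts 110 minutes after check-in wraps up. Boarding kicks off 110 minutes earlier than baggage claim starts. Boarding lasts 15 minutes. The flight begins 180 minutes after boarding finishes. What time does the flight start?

Baggage claim starts at 15:19 + 110 min = 17:09.
Boarding starts at 17:09 − 110 min = 15:19.
Boarding ends at 15:19 + 15 min = 15:34.
The flight starts at 15:34 + 180 min = 18:34.

18:34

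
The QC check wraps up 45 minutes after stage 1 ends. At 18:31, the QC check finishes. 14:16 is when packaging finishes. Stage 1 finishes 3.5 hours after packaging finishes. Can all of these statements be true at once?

Stage 1 ends at 14:16 + 210 min = 17:46.
The QC check ends at 17:46 + 45 min = 18:31.
That matches the stated 18:31, so the schedule is consistent.

Yes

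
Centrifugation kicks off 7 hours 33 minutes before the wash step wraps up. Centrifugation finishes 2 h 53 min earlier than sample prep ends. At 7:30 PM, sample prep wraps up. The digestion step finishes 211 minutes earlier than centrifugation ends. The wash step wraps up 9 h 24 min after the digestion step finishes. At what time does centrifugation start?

2:57 PM

Centrifugation ends at 7:30 PM − 173 min = 4:37 PM.
The digestion step ends at 4:37 PM − 211 min = 1:06 PM.
The wash step ends at 1:06 PM + 564 min = 10:30 PM.
Centrifugation starts at 10:30 PM − 453 min = 2:57 PM.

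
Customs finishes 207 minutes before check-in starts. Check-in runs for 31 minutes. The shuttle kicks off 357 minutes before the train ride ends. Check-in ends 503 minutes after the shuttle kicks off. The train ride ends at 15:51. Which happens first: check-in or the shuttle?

the shuttle

The shuttle starts at 15:51 − 357 min = 09:54.
Check-in ends at 09:54 + 503 min = 18:17.
Check-in starts at 18:17 − 31 min = 17:46.
Check-in starts at 17:46 and the shuttle starts at 09:54, so the shuttle is first.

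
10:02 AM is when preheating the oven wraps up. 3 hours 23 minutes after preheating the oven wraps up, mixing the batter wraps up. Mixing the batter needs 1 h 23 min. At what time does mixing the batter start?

Mixing the batter ends at 10:02 AM + 203 min = 1:25 PM.
Mixing the batter starts at 1:25 PM − 83 min = 12:02 PM.

12:02 PM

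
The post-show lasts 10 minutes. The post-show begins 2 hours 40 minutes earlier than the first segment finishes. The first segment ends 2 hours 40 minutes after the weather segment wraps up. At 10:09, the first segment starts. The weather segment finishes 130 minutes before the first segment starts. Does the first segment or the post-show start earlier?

the post-show

The weather segment ends at 10:09 − 130 min = 07:59.
The first segment ends at 07:59 + 160 min = 10:39.
The post-show starts at 10:39 − 160 min = 07:59.
The first segment starts at 10:09 and the post-show starts at 07:59, so the post-show is first.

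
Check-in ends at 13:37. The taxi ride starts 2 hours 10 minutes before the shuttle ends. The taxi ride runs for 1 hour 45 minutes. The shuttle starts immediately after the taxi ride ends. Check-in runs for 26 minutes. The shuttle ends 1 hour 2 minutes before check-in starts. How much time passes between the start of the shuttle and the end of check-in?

Check-in starts at 13:37 − 26 min = 13:11.
The shuttle ends at 13:11 − 62 min = 12:09.
The taxi ride starts at 12:09 − 130 min = 09:59.
The taxi ride ends at 09:59 + 105 min = 11:44.
So the shuttle starts at 11:44.
From 11:44 to 13:37 is 113 minutes.

113 minutes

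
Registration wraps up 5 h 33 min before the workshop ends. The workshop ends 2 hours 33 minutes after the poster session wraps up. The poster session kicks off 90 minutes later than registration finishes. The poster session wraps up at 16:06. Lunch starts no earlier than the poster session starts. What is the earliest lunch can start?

14:36

The workshop ends at 16:06 + 153 min = 18:39.
Registration ends at 18:39 − 333 min = 13:06.
The poster session starts at 13:06 + 90 min = 14:36.
Lunch is bounded by the poster session, so the earliest it can start is 14:36.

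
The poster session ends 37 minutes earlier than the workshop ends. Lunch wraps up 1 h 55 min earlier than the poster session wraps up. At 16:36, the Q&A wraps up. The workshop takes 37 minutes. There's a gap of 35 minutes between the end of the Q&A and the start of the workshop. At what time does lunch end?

15:16

The workshop starts at 16:36 + 35 min = 17:11.
The workshop ends at 17:11 + 37 min = 17:48.
The poster session ends at 17:48 − 37 min = 17:11.
Lunch ends at 17:11 − 115 min = 15:16.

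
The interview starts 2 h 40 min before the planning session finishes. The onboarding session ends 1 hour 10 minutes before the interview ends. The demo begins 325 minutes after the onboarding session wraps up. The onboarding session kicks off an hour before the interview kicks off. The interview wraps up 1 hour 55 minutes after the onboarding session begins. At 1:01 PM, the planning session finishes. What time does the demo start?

The interview starts at 1:01 PM − 160 min = 10:21 AM.
The onboarding session starts at 10:21 AM − 60 min = 9:21 AM.
The interview ends at 9:21 AM + 115 min = 11:16 AM.
The onboarding session ends at 11:16 AM − 70 min = 10:06 AM.
The demo starts at 10:06 AM + 325 min = 3:31 PM.

3:31 PM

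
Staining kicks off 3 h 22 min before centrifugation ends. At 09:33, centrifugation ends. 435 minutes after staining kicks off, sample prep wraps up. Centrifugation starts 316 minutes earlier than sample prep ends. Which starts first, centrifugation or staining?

Staining starts at 09:33 − 202 min = 06:11.
Sample prep ends at 06:11 + 435 min = 13:26.
Centrifugation starts at 13:26 − 316 min = 08:10.
Centrifugation starts at 08:10 and staining starts at 06:11, so staining is first.

staining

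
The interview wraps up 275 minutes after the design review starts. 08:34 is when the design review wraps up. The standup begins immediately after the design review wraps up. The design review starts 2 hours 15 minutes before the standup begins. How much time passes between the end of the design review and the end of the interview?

140 minutes

The standup starts at 08:34.
The design review starts at 08:34 − 135 min = 06:19.
The interview ends at 06:19 + 275 min = 10:54.
From 08:34 to 10:54 is 140 minutes.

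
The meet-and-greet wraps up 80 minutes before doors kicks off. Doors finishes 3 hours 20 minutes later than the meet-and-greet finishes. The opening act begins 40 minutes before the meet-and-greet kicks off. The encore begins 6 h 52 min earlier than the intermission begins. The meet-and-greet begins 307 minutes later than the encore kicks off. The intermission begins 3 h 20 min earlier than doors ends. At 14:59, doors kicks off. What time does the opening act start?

The meet-and-greet ends at 14:59 − 80 min = 13:39.
Doors ends at 13:39 + 200 min = 16:59.
The intermission starts at 16:59 − 200 min = 13:39.
The encore starts at 13:39 − 412 min = 06:47.
The meet-and-greet starts at 06:47 + 307 min = 11:54.
The opening act starts at 11:54 − 40 min = 11:14.

11:14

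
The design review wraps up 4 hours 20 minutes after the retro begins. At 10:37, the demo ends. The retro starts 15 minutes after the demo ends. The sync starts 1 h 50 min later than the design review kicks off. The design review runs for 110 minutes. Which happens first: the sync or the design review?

The retro starts at 10:37 + 15 min = 10:52.
The design review ends at 10:52 + 260 min = 15:12.
The design review starts at 15:12 − 110 min = 13:22.
The sync starts at 13:22 + 110 min = 15:12.
The sync starts at 15:12 and the design review starts at 13:22, so the design review is first.

the design review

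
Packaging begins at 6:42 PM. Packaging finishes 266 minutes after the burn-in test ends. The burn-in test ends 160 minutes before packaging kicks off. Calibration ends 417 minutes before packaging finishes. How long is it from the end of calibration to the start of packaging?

5 hours 11 minutes

The burn-in test ends at 6:42 PM − 160 min = 4:02 PM.
Packaging ends at 4:02 PM + 266 min = 8:28 PM.
Calibration ends at 8:28 PM − 417 min = 1:31 PM.
From 1:31 PM to 6:42 PM is 5 hours 11 minutes.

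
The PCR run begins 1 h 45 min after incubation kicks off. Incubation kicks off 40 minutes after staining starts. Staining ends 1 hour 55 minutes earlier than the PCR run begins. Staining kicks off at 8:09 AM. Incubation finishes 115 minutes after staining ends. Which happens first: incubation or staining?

Incubation starts at 8:09 AM + 40 min = 8:49 AM.
Incubation starts at 8:49 AM and staining starts at 8:09 AM, so staining is first.

staining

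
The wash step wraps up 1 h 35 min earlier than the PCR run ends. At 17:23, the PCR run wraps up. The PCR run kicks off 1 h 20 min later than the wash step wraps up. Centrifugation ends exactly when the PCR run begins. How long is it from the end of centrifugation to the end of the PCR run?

15 minutes

The wash step ends at 17:23 − 95 min = 15:48.
The PCR run starts at 15:48 + 80 min = 17:08.
So centrifugation ends at 17:08.
From 17:08 to 17:23 is 15 minutes.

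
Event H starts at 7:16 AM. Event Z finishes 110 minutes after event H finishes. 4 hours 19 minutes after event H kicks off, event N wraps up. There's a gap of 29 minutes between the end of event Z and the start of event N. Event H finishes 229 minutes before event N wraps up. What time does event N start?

Event N ends at 7:16 AM + 259 min = 11:35 AM.
Event H ends at 11:35 AM − 229 min = 7:46 AM.
Event Z ends at 7:46 AM + 110 min = 9:36 AM.
Event N starts at 9:36 AM + 29 min = 10:05 AM.

10:05 AM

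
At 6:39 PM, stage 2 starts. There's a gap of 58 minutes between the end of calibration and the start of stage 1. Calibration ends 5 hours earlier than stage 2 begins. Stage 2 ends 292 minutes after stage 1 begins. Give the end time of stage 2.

7:29 PM

Calibration ends at 6:39 PM − 300 min = 1:39 PM.
Stage 1 starts at 1:39 PM + 58 min = 2:37 PM.
Stage 2 ends at 2:37 PM + 292 min = 7:29 PM.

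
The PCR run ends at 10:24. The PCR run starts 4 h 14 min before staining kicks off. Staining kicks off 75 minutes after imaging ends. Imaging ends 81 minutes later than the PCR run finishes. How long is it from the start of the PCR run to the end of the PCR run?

98 minutes

Imaging ends at 10:24 + 81 min = 11:45.
Staining starts at 11:45 + 75 min = 13:00.
The PCR run starts at 13:00 − 254 min = 08:46.
From 08:46 to 10:24 is 98 minutes.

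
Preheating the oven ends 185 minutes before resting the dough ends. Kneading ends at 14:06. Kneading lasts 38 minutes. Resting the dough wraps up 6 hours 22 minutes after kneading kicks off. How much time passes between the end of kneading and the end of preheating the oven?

Kneading starts at 14:06 − 38 min = 13:28.
Resting the dough ends at 13:28 + 382 min = 19:50.
Preheating the oven ends at 19:50 − 185 min = 16:45.
From 14:06 to 16:45 is 2 h 39 min.

2 h 39 min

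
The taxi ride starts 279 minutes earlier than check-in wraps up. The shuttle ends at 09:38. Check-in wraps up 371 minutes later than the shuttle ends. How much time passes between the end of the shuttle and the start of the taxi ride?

1 hour 32 minutes

Check-in ends at 09:38 + 371 min = 15:49.
The taxi ride starts at 15:49 − 279 min = 11:10.
From 09:38 to 11:10 is 1 hour 32 minutes.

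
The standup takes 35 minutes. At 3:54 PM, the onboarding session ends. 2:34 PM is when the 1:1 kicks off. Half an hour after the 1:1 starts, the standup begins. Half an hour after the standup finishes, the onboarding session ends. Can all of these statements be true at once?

The standup starts at 2:34 PM + 30 min = 3:04 PM.
The standup ends at 3:04 PM + 35 min = 3:39 PM.
The onboarding session ends at 3:39 PM + 30 min = 4:09 PM.
But the onboarding session is also said to end at 3:54 PM — a 15-minute conflict.

No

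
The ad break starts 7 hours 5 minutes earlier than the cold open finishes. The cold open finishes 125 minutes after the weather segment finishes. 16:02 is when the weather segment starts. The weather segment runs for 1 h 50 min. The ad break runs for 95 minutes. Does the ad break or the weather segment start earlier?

the ad break

The weather segment ends at 16:02 + 110 min = 17:52.
The cold open ends at 17:52 + 125 min = 19:57.
The ad break starts at 19:57 − 425 min = 12:52.
The ad break starts at 12:52 and the weather segment starts at 16:02, so the ad break is first.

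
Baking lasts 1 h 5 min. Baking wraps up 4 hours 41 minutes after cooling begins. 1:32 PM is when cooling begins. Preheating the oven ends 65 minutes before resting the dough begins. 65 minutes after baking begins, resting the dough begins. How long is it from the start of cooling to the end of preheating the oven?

Baking ends at 1:32 PM + 281 min = 6:13 PM.
Baking starts at 6:13 PM − 65 min = 5:08 PM.
Resting the dough starts at 5:08 PM + 65 min = 6:13 PM.
Preheating the oven ends at 6:13 PM − 65 min = 5:08 PM.
From 1:32 PM to 5:08 PM is 3 hours 36 minutes.

3 hours 36 minutes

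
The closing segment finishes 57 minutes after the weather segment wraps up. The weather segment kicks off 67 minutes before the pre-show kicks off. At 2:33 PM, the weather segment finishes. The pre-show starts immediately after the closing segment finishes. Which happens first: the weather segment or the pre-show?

the weather segment

The closing segment ends at 2:33 PM + 57 min = 3:30 PM.
So the pre-show starts at 3:30 PM.
The weather segment starts at 3:30 PM − 67 min = 2:23 PM.
The weather segment starts at 2:23 PM and the pre-show starts at 3:30 PM, so the weather segment is first.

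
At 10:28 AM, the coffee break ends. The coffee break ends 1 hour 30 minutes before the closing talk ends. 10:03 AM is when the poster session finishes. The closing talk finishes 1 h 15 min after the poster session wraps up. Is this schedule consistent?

No

The closing talk ends at 10:03 AM + 75 min = 11:18 AM.
The coffee break ends at 11:18 AM − 90 min = 9:48 AM.
But the coffee break is also said to end at 10:28 AM — a 40-minute conflict.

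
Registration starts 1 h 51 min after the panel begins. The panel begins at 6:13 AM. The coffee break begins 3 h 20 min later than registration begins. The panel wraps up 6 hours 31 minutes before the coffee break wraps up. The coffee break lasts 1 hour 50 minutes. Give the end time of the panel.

6:43 AM

Registration starts at 6:13 AM + 111 min = 8:04 AM.
The coffee break starts at 8:04 AM + 200 min = 11:24 AM.
The coffee break ends at 11:24 AM + 110 min = 1:14 PM.
The panel ends at 1:14 PM − 391 min = 6:43 AM.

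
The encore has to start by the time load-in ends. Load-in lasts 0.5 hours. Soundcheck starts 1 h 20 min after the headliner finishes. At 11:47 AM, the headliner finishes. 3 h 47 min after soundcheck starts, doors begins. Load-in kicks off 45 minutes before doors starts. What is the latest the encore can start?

Soundcheck starts at 11:47 AM + 80 min = 1:07 PM.
Doors starts at 1:07 PM + 227 min = 4:54 PM.
Load-in starts at 4:54 PM − 45 min = 4:09 PM.
Load-in ends at 4:09 PM + 30 min = 4:39 PM.
The encore is bounded by load-in, so the latest it can start is 4:39 PM.

4:39 PM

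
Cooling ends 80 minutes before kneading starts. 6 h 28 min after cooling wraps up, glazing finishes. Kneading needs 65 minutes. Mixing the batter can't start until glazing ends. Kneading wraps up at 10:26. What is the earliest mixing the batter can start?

Kneading starts at 10:26 − 65 min = 09:21.
Cooling ends at 09:21 − 80 min = 08:01.
Glazing ends at 08:01 + 388 min = 14:29.
Mixing the batter is bounded by glazing, so the earliest it can start is 14:29.

14:29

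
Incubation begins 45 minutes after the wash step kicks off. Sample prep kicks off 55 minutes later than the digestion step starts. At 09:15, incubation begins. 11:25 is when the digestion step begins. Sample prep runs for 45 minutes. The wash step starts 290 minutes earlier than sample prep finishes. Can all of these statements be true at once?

No

Sample prep starts at 11:25 + 55 min = 12:20.
Sample prep ends at 12:20 + 45 min = 13:05.
The wash step starts at 13:05 − 290 min = 08:15.
Incubation starts at 08:15 + 45 min = 09:00.
But incubation is also said to start at 09:15 — a 15-minute conflict.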